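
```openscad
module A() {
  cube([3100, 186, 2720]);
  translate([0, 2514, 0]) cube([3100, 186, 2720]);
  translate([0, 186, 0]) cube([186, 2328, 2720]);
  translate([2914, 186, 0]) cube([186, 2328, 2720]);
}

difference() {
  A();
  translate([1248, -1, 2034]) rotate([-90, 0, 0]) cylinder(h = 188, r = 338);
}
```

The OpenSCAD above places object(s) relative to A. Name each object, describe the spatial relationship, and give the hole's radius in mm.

A is a house frame. The house frame has a circular hole through its front wall. The hole's radius is 338 mm.

The subtracted cylinder has r = 338 mm.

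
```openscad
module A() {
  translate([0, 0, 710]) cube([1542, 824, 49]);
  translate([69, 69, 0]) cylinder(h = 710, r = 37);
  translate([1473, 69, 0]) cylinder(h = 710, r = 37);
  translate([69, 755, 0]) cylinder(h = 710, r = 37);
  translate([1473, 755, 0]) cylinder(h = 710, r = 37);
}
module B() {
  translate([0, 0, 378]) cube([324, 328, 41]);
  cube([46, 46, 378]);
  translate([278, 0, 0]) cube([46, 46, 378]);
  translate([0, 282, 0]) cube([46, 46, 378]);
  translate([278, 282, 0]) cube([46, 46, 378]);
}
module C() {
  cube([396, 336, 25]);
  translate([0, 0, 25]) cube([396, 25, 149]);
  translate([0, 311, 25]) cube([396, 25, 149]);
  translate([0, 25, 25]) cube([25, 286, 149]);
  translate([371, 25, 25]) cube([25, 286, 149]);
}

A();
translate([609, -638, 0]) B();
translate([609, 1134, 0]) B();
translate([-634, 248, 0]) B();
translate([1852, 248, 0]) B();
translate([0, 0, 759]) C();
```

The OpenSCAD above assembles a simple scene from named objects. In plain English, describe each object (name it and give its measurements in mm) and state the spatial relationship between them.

A is a table with a 1542×824 mm rectangular top, 49 mm thick, top surface at z = 759 mm, supported by four round legs of 74 mm diameter, each leg's bounding box inset 32 mm from the nearest pair of top edges, running from the floor.

B is a four-legged stool. The seat is a 324×328×41 mm slab whose top surface is at z = 419 mm; four square legs, each 46×46 mm in cross-section, run from the floor (z = 0) to the underside of the seat, each flush with a corner of the seat.

C is an open-topped rectangular box: outside dimensions 396×336×174 mm, with a uniform wall and base thickness of 25 mm. The base is a full 396×336 slab on the floor; four walls sit on top of the base. The front and back walls (the −y and +y sides) span the full width; the two side walls fit between them.

Four stools sit around the table at the −y, +y, −x, +x sides. The open box is on top of the table.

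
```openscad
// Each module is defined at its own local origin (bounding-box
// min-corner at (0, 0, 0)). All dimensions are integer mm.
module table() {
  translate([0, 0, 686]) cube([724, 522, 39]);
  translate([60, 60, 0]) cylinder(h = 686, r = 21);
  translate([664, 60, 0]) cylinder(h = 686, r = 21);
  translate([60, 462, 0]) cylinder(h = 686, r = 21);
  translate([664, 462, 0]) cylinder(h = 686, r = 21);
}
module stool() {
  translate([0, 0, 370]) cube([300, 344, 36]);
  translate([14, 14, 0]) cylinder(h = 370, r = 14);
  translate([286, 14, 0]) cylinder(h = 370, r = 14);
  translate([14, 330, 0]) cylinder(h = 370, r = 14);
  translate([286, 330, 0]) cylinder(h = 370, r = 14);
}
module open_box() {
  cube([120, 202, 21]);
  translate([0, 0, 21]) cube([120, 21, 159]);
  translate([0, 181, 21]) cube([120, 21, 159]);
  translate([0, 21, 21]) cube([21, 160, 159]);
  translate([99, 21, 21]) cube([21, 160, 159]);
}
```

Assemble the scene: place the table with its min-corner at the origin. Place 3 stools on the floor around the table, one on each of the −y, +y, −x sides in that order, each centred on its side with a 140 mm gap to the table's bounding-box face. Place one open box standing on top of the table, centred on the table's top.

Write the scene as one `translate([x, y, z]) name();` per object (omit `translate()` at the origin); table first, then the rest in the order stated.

table();
translate([212, -484, 0]) stool();
translate([212, 662, 0]) stool();
translate([-440, 89, 0]) stool();
translate([302, 160, 725]) open_box();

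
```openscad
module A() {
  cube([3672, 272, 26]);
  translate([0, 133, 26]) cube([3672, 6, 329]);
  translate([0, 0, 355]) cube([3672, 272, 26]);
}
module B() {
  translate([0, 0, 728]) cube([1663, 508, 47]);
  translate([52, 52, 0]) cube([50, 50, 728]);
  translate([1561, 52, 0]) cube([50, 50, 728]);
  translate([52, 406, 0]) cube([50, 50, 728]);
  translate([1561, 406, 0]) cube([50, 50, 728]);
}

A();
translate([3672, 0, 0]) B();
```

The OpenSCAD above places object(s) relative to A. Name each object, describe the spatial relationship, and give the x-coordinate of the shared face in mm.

The I-beam's +x face and the table's −x face are both at x = 3672 mm.

A is an I-beam. B is a table. The table is against the I-beam's +x side, with their −y faces flush. The x-coordinate of the shared face is 3672 mm.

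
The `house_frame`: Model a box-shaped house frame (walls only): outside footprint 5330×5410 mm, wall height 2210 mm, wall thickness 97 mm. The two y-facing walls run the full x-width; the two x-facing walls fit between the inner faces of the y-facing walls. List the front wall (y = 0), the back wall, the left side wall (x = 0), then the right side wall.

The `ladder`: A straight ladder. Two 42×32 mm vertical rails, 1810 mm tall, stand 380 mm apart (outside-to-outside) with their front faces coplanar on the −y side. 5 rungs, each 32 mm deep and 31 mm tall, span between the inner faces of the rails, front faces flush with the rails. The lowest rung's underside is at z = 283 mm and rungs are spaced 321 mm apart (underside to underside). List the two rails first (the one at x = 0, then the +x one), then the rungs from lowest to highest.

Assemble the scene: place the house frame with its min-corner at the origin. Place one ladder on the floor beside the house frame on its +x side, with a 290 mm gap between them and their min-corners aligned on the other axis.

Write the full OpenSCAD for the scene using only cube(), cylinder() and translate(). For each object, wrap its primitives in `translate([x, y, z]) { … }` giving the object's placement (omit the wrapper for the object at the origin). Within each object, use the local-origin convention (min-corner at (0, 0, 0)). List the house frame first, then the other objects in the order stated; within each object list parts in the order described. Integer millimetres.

cube([5330, 97, 2210]);
translate([0, 5313, 0]) cube([5330, 97, 2210]);
translate([0, 97, 0]) cube([97, 5216, 2210]);
translate([5233, 97, 0]) cube([97, 5216, 2210]);
translate([5620, 0, 0]) {
  cube([42, 32, 1810]);
  translate([338, 0, 0]) cube([42, 32, 1810]);
  translate([42, 0, 283]) cube([296, 32, 31]);
  translate([42, 0, 604]) cube([296, 32, 31]);
  translate([42, 0, 925]) cube([296, 32, 31]);
  translate([42, 0, 1246]) cube([296, 32, 31]);
  translate([42, 0, 1567]) cube([296, 32, 31]);
}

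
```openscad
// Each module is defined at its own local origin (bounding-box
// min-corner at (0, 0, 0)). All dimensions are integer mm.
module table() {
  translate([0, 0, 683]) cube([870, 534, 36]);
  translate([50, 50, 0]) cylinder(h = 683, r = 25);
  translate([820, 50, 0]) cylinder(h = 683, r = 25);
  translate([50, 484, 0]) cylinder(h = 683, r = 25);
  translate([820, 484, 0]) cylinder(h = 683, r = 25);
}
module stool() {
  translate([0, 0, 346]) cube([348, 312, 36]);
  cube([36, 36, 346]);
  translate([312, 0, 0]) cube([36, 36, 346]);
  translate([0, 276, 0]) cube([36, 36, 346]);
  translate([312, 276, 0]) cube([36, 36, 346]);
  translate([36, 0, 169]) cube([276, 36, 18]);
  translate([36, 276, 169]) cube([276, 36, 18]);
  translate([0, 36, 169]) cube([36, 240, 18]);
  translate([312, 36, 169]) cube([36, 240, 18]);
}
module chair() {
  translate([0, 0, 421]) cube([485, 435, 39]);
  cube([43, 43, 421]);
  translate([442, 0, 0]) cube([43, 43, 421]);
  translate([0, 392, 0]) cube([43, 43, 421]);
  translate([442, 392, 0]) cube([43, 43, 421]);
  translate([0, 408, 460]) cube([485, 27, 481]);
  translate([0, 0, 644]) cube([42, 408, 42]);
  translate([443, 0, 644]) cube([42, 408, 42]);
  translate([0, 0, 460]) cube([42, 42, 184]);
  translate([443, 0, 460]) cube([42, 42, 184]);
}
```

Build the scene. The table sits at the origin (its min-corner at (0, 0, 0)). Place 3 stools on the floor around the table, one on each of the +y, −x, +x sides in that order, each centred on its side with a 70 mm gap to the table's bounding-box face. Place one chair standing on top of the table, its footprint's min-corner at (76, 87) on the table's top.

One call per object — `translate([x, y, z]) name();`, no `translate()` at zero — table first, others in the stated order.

table();
translate([261, 604, 0]) stool();
translate([-418, 111, 0]) stool();
translate([940, 111, 0]) stool();
translate([76, 87, 719]) chair();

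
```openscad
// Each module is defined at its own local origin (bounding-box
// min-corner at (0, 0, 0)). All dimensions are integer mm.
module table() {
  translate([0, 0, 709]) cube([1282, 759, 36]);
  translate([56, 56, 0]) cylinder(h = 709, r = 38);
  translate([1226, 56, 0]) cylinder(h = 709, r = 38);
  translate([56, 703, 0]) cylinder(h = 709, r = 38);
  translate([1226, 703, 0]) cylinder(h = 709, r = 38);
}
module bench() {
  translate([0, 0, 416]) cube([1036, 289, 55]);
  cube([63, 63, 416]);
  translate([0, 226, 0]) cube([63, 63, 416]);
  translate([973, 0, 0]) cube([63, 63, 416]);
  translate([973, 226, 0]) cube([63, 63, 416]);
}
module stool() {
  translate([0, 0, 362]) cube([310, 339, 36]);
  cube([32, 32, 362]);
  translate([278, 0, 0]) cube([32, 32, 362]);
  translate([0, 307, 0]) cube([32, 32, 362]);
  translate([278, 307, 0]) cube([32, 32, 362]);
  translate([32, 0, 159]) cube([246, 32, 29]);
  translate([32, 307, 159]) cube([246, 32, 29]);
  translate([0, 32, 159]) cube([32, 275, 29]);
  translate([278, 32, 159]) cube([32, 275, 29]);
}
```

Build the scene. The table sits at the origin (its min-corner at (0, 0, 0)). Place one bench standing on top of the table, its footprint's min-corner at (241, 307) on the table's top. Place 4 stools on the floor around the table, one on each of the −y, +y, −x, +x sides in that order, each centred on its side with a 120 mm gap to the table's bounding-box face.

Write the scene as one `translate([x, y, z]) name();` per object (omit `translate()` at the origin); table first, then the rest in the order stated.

table();
translate([241, 307, 745]) bench();
translate([486, -459, 0]) stool();
translate([486, 879, 0]) stool();
translate([-430, 210, 0]) stool();
translate([1402, 210, 0]) stool();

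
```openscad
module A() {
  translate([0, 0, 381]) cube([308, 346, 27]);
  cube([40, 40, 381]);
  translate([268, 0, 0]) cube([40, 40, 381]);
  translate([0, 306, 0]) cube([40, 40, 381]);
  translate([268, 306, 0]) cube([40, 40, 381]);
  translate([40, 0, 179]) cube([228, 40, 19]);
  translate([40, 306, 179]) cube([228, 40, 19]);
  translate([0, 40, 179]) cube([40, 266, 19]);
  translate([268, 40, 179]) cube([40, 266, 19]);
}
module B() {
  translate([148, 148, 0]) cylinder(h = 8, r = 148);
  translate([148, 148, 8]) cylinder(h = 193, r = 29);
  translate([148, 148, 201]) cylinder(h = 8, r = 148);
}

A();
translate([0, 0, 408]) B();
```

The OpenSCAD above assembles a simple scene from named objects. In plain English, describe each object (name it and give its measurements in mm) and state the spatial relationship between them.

A is a four-legged stool. The seat is a 308×346×27 mm slab whose top surface is at z = 408 mm; four square legs, each 40×40 mm in cross-section, run from the floor (z = 0) to the underside of the seat, each flush with a corner of the seat. Four stretchers, 40 mm wide and 19 mm tall, connect adjacent legs with their undersides at z = 179 mm, each running between the inner faces of the legs it joins and aligned with the legs' outer faces on the other axis.

B is a spool: two coaxial disc flanges of radius 148 mm and thickness 8 mm, joined by a core cylinder of radius 29 mm and height 193 mm. The lower flange rests on z = 0 and the three cylinders share a vertical axis.

The spool is on top of the stool.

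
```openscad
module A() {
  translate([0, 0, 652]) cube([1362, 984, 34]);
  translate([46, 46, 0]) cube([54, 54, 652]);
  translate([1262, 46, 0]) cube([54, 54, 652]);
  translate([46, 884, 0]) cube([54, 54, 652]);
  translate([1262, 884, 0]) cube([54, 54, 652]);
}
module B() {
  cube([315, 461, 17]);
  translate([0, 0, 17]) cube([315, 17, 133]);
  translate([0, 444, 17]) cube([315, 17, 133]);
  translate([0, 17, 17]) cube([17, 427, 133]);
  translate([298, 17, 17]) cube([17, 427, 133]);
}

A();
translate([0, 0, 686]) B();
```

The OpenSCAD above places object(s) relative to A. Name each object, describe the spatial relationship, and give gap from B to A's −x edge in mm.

A is a table. B is an open box. The open box is on top of the table. The gap from the open box to the table's −x edge is 0 mm.

The open box's min-x is at 0; the table's min-x is 0; gap = 0 mm.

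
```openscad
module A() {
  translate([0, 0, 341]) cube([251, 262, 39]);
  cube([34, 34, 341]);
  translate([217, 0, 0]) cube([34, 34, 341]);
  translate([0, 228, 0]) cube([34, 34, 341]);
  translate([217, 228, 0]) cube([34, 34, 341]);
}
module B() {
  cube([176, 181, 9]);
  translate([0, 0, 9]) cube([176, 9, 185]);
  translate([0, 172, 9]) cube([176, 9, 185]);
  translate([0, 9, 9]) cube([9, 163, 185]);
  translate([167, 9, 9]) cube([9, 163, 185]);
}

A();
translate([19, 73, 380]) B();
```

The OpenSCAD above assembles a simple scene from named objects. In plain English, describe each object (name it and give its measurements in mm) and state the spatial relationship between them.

A is a four-legged stool. The seat is a 251×262×39 mm slab whose top surface is at z = 380 mm; four square legs, each 34×34 mm in cross-section, run from the floor (z = 0) to the underside of the seat, each flush with a corner of the seat.

B is an open storage box with external size 176×181×194 mm and wall thickness 9 mm (the base is also 9 mm thick). The base covers the whole footprint; the four walls stand on the base, with the y-facing walls full-width and the x-facing walls fitting between their inner faces.

The open box is on top of the stool.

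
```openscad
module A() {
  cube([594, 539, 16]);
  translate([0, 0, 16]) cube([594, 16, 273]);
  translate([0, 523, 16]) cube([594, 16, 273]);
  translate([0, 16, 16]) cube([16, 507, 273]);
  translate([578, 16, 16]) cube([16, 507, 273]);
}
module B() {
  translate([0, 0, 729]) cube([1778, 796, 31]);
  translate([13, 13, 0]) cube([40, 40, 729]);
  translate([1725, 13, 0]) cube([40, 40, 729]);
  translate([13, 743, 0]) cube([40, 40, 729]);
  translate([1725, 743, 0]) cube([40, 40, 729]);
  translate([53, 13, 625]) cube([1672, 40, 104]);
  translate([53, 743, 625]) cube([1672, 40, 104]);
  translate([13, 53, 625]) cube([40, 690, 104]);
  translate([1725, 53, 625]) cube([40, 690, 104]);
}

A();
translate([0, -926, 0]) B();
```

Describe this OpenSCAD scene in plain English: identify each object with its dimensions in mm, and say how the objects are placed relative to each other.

A is an open storage box with external size 594×539×289 mm and wall thickness 16 mm (the base is also 16 mm thick). The base covers the whole footprint; the four walls stand on the base, with the y-facing walls full-width and the x-facing walls fitting between their inner faces.

B is a table with a 1778×796 mm rectangular top, 31 mm thick, top surface at z = 760 mm, supported by four 40×40 mm square legs, each inset 13 mm from the nearest pair of top edges, running from the floor. Four apron rails, 40 mm thick and 104 mm tall, run between adjacent legs with their top edges flush with the underside of the top and their outer faces flush with the legs' outer faces.

The table is on the floor beside the open box on its −y side.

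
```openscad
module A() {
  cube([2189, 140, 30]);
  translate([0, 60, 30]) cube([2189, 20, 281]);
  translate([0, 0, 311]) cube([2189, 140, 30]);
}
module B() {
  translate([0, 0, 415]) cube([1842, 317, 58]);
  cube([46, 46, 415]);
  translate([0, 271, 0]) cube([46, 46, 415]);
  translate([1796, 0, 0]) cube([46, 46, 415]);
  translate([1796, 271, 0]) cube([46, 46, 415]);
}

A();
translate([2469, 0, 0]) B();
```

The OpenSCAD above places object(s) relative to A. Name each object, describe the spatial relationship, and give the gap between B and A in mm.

The bench's nearest face is 280 mm from the I-beam's +x face.

A is an I-beam. B is a bench. The bench is on the floor beside the I-beam on its +x side. The gap between the bench and the I-beam is 280 mm.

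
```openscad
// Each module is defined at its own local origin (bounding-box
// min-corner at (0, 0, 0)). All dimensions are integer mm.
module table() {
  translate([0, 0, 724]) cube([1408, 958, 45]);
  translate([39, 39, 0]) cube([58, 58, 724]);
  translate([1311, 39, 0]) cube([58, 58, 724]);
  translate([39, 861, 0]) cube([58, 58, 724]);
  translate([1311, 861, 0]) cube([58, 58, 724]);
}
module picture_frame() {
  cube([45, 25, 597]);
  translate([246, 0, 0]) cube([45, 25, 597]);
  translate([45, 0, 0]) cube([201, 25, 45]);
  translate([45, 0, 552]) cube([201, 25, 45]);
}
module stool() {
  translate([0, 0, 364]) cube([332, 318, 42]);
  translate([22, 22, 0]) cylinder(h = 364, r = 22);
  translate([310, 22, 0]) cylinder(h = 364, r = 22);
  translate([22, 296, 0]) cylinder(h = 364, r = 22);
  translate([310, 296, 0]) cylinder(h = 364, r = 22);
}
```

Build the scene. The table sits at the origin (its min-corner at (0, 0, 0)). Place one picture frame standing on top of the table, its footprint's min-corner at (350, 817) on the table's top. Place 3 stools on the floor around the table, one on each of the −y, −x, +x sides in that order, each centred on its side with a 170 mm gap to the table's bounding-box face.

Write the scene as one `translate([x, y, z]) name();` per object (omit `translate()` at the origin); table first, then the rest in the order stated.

table();
translate([350, 817, 769]) picture_frame();
translate([538, -488, 0]) stool();
translate([-502, 320, 0]) stool();
translate([1578, 320, 0]) stool();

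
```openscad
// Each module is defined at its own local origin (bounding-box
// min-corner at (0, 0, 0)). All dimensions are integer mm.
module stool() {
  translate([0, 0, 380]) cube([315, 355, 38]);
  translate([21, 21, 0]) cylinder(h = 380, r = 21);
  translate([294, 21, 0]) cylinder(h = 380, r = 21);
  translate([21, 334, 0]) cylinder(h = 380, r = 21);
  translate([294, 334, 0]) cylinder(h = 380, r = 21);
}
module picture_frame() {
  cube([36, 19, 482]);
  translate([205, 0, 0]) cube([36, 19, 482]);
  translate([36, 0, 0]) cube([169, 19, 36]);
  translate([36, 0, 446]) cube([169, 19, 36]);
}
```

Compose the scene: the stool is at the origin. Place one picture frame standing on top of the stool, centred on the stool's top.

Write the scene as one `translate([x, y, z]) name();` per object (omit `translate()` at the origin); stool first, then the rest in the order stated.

stool();
translate([37, 168, 418]) picture_frame();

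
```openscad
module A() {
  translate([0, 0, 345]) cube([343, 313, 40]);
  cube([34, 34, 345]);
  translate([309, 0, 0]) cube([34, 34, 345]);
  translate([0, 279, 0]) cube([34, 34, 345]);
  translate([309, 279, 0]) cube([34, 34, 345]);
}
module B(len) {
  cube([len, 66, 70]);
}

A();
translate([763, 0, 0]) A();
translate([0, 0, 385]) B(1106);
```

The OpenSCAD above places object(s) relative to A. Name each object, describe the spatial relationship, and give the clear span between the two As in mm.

A is a stool. B is a beam. A beam spans the tops of two stools. The clear span between the two stools is 420 mm.

Second stool starts at x = 763; first ends at x = 343; clear span = 763 − 343 = 420 mm.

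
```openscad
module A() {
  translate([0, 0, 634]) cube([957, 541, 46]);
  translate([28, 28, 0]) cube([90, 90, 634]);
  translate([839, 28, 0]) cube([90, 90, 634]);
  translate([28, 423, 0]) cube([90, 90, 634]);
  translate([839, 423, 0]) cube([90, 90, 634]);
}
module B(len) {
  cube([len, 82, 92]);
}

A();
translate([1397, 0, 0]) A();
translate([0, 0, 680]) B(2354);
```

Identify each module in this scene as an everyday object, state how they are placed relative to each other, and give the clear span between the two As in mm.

A is a table. B is a beam. A beam spans the tops of two tables. The clear span between the two tables is 440 mm.

Second table starts at x = 1397; first ends at x = 957; clear span = 1397 − 957 = 440 mm.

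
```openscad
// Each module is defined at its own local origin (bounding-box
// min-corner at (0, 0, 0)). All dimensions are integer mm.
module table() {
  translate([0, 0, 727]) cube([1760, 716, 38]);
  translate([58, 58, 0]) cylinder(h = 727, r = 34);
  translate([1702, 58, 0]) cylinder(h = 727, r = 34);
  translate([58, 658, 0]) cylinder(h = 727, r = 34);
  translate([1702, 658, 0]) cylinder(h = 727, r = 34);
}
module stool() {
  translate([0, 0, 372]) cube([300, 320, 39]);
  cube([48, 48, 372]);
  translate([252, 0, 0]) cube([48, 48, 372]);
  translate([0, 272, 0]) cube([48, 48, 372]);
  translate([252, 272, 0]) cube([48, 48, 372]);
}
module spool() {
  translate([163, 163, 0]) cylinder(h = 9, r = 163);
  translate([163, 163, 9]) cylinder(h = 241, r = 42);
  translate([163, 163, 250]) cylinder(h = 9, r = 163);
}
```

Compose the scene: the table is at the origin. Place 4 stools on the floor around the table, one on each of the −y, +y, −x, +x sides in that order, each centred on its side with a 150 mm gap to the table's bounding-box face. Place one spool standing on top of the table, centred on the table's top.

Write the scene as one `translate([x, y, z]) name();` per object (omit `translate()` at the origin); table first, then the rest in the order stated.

table();
translate([730, -470, 0]) stool();
translate([730, 866, 0]) stool();
translate([-450, 198, 0]) stool();
translate([1910, 198, 0]) stool();
translate([717, 195, 765]) spool();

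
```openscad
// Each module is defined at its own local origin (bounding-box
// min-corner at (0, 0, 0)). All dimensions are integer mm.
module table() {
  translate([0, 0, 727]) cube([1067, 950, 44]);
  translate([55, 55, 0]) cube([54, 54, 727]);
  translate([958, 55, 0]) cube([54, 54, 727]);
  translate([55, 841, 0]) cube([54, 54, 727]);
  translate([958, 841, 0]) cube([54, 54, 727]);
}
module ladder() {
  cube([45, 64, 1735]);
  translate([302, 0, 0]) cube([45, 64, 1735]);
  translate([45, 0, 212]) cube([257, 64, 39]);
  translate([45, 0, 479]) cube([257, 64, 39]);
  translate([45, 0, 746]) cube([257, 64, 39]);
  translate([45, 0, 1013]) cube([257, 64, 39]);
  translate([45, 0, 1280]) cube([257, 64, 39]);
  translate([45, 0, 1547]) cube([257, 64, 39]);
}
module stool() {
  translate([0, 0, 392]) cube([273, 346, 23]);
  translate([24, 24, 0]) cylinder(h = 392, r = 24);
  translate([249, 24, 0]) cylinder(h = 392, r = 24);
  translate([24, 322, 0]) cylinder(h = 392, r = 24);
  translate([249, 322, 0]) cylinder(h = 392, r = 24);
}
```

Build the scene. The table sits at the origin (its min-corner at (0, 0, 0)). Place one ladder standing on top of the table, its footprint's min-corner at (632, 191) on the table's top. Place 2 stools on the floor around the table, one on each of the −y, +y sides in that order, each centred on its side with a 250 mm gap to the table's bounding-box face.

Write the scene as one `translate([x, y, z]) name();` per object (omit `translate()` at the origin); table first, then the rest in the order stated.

table();
translate([632, 191, 771]) ladder();
translate([397, -596, 0]) stool();
translate([397, 1200, 0]) stool();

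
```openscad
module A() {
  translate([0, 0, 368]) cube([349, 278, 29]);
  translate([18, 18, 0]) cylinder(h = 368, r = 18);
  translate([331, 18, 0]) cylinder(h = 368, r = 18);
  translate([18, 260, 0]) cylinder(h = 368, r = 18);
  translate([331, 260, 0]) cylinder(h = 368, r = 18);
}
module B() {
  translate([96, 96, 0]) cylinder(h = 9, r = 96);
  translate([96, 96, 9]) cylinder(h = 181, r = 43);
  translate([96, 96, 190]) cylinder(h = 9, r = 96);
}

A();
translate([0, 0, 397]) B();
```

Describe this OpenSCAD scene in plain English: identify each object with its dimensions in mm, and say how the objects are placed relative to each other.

A is a simple wooden stool: a rectangular seat 349 mm (x) by 278 mm (y), 29 mm thick, top face at z = 397 mm, on four round legs, each 36 mm in diameter. The legs rest on z = 0, each leg's axis is inset half a diameter from the nearest pair of seat edges (so the leg's bounding box is flush with the corner).

B is a spool: two coaxial disc flanges of radius 96 mm and thickness 9 mm, joined by a core cylinder of radius 43 mm and height 181 mm. The lower flange rests on z = 0 and the three cylinders share a vertical axis.

The spool is on top of the stool.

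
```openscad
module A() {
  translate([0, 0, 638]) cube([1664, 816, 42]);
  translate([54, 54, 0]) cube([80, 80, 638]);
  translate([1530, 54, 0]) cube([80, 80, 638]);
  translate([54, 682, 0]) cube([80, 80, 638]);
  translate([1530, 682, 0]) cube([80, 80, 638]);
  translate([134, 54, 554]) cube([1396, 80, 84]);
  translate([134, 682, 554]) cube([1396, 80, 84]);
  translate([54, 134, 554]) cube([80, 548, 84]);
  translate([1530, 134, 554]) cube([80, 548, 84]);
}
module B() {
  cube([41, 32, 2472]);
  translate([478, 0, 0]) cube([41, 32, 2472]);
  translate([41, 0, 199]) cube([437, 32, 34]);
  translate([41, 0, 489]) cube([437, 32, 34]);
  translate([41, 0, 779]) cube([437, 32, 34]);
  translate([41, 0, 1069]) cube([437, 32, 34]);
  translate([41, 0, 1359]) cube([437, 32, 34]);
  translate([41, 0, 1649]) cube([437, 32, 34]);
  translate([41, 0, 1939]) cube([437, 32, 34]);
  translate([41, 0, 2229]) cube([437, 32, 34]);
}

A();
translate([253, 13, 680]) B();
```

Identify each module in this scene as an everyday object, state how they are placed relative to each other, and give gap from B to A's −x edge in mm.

The ladder's min-x is at 253; the table's min-x is 0; gap = 253 mm.

A is a table. B is a ladder. The ladder is on top of the table. The gap from the ladder to the table's −x edge is 253 mm.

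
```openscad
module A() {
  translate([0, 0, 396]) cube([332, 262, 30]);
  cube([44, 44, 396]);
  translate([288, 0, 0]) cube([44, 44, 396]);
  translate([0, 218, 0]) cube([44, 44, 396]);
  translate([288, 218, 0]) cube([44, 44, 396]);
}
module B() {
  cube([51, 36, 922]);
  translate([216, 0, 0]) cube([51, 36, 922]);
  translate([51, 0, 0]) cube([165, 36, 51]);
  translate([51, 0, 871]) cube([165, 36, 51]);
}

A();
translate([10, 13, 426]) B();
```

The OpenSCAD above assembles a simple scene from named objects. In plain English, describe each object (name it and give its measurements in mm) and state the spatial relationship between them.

A is a simple wooden stool: a rectangular seat 332 mm (x) by 262 mm (y), 30 mm thick, top face at z = 426 mm, on four square legs, each 44×44 mm in cross-section. The legs rest on z = 0, each flush with a corner of the seat.

B is a rectangular picture frame lying in the x–z plane (depth along y). The opening is 165 mm wide (x) by 820 mm tall (z), surrounded by a border 51 mm wide on all four sides. The frame is 36 mm deep and is made of two full-height vertical stiles with two horizontal rails fitted between them.

The picture frame is on top of the stool.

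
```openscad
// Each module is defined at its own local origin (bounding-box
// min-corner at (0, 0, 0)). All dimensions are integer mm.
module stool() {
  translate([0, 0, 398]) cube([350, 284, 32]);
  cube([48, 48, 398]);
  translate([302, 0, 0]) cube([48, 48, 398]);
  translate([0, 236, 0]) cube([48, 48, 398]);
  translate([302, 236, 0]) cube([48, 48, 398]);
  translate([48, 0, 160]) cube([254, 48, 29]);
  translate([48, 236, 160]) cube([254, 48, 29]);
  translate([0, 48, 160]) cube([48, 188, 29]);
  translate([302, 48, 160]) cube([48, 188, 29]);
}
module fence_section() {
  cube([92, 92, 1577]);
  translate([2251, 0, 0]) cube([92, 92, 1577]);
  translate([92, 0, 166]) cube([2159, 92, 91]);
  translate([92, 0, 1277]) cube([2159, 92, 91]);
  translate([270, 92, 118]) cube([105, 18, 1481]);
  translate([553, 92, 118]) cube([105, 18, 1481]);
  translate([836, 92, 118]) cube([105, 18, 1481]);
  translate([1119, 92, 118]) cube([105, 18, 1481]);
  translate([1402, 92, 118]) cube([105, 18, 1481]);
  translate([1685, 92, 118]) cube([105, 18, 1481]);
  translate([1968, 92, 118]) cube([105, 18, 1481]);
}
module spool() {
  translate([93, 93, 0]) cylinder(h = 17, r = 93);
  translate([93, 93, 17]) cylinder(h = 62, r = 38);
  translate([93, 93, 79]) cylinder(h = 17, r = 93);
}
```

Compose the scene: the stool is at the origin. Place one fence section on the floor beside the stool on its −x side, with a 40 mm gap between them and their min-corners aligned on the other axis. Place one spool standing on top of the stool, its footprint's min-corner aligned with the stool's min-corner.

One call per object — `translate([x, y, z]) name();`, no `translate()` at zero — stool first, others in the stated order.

stool();
translate([-2383, 0, 0]) fence_section();
translate([0, 0, 430]) spool();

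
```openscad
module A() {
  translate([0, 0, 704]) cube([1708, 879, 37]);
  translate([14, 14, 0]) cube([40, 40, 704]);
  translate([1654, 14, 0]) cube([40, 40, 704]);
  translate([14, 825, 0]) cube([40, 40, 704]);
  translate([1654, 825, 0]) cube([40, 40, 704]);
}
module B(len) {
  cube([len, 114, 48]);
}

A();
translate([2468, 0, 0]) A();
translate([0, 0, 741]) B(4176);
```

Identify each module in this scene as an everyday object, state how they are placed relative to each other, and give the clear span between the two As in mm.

Second table starts at x = 2468; first ends at x = 1708; clear span = 2468 − 1708 = 760 mm.

A is a table. B is a beam. A beam spans the tops of two tables. The clear span between the two tables is 760 mm.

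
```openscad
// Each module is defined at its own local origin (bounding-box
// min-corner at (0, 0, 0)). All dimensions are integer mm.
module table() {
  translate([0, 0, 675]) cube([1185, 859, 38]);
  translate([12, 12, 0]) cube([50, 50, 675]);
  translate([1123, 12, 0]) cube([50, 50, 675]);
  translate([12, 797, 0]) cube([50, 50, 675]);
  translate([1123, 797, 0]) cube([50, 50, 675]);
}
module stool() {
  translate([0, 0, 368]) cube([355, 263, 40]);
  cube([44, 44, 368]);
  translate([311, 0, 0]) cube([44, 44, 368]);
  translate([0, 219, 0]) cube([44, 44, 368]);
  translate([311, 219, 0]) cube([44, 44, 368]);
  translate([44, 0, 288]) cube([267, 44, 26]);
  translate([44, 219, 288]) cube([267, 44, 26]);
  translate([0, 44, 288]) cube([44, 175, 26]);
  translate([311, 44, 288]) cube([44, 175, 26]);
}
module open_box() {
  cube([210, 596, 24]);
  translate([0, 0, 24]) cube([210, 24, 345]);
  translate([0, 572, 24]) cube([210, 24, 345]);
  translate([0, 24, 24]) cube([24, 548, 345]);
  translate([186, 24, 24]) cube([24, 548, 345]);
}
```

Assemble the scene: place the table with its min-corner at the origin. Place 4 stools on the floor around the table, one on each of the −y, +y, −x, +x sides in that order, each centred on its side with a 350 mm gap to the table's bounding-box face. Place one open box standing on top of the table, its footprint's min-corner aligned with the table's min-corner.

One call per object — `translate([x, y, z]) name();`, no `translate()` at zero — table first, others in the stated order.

table();
translate([415, -613, 0]) stool();
translate([415, 1209, 0]) stool();
translate([-705, 298, 0]) stool();
translate([1535, 298, 0]) stool();
translate([0, 0, 713]) open_box();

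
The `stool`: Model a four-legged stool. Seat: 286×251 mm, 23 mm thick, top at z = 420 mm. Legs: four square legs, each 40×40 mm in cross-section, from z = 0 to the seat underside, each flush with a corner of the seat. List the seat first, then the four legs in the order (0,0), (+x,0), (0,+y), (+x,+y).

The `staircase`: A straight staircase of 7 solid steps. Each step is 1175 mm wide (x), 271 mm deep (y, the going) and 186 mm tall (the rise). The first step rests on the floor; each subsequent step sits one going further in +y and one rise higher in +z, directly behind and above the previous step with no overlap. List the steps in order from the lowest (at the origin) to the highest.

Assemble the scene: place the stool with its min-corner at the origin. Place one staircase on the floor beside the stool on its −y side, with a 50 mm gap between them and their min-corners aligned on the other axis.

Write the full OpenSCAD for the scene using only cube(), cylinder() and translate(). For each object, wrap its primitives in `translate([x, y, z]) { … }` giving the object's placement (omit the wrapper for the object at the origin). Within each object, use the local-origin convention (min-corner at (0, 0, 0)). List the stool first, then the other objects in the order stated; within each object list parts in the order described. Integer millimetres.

translate([0, 0, 397]) cube([286, 251, 23]);
cube([40, 40, 397]);
translate([246, 0, 0]) cube([40, 40, 397]);
translate([0, 211, 0]) cube([40, 40, 397]);
translate([246, 211, 0]) cube([40, 40, 397]);
translate([0, -1947, 0]) {
  cube([1175, 271, 186]);
  translate([0, 271, 186]) cube([1175, 271, 186]);
  translate([0, 542, 372]) cube([1175, 271, 186]);
  translate([0, 813, 558]) cube([1175, 271, 186]);
  translate([0, 1084, 744]) cube([1175, 271, 186]);
  translate([0, 1355, 930]) cube([1175, 271, 186]);
  translate([0, 1626, 1116]) cube([1175, 271, 186]);
}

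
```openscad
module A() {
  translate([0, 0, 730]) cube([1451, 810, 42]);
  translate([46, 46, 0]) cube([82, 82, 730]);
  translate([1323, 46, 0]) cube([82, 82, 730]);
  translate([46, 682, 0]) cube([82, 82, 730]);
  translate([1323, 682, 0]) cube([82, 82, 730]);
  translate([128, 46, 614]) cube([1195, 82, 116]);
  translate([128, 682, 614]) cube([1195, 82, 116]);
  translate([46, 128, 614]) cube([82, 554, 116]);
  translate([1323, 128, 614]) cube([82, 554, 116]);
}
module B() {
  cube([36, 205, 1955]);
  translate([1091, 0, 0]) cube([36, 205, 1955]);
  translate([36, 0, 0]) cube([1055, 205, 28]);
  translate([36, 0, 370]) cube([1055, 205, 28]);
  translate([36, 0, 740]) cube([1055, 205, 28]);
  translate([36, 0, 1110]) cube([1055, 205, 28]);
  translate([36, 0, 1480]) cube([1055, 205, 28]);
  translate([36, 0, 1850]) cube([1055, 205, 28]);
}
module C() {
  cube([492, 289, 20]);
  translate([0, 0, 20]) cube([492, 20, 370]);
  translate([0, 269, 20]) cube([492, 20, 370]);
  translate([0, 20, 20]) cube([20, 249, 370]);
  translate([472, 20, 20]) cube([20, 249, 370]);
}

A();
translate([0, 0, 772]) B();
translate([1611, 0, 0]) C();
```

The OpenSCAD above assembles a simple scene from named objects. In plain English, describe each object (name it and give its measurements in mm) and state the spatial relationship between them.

A is a rectangular dining table. The top is 1451×810×42 mm with its upper surface at z = 772 mm. It stands on four 82×82 mm square legs, each inset 46 mm from the nearest pair of top edges, running from the floor to the underside of the top. Four apron rails, 82 mm thick and 116 mm tall, run between adjacent legs with their top edges flush with the underside of the top and their outer faces flush with the legs' outer faces.

B is an open bookshelf. Two side panels, each 36 mm thick, 205 mm deep and 1955 mm tall, stand 1127 mm apart (outside-to-outside). Between them sit 6 shelves, each 28 mm thick and 205 mm deep, spanning the full gap between the sides. The bottom shelf rests on the floor (its underside at z = 0) and the clear gap between one shelf's top and the next shelf's underside is 342 mm.

C is an open storage box with external size 492×289×390 mm and wall thickness 20 mm (the base is also 20 mm thick). The base covers the whole footprint; the four walls stand on the base, with the y-facing walls full-width and the x-facing walls fitting between their inner faces.

The bookshelf is on top of the table. The open box is on the floor beside the table on its +x side.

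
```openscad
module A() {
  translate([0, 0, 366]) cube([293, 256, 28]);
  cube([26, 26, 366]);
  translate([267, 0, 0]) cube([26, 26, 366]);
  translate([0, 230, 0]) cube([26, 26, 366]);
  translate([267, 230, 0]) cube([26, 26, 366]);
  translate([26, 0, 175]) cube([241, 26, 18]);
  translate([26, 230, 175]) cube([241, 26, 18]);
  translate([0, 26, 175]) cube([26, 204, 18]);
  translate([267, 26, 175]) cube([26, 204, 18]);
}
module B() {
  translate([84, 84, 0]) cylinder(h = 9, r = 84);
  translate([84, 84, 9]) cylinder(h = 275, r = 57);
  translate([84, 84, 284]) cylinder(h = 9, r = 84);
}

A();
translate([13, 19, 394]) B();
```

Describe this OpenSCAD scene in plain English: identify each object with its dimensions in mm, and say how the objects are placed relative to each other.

A is a four-legged stool. The seat is a 293×256×28 mm slab whose top surface is at z = 394 mm; four square legs, each 26×26 mm in cross-section, run from the floor (z = 0) to the underside of the seat, each flush with a corner of the seat. Four stretchers, 26 mm wide and 18 mm tall, connect adjacent legs with their undersides at z = 175 mm, each running between the inner faces of the legs it joins and aligned with the legs' outer faces on the other axis.

B is a spool: two coaxial disc flanges of radius 84 mm and thickness 9 mm, joined by a core cylinder of radius 57 mm and height 275 mm. The lower flange rests on z = 0 and the three cylinders share a vertical axis.

The spool is on top of the stool.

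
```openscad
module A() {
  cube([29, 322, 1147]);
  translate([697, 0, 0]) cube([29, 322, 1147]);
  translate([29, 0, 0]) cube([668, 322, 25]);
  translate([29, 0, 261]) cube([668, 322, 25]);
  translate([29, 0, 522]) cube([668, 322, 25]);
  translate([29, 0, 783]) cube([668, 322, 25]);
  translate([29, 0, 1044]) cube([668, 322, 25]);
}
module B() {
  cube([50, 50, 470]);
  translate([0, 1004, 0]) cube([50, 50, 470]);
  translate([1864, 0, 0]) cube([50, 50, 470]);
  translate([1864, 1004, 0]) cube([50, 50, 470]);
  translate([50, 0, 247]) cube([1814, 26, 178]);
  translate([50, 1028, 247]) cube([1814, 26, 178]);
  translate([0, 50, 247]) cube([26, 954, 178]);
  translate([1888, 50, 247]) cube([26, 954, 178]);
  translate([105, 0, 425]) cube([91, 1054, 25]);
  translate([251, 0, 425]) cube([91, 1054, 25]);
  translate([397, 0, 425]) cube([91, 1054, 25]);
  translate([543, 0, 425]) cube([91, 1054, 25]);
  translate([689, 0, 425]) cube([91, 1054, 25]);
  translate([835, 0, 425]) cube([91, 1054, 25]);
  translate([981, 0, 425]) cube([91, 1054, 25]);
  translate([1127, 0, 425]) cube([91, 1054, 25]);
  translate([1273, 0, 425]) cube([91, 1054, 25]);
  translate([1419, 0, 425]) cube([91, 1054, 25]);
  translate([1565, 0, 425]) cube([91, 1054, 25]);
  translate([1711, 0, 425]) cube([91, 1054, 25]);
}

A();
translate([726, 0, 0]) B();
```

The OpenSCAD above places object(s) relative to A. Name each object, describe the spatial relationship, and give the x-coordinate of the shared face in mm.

The bookshelf's +x face and the bed frame's −x face are both at x = 726 mm.

A is a bookshelf. B is a bed frame. The bed frame is against the bookshelf's +x side, with their −y faces flush. The x-coordinate of the shared face is 726 mm.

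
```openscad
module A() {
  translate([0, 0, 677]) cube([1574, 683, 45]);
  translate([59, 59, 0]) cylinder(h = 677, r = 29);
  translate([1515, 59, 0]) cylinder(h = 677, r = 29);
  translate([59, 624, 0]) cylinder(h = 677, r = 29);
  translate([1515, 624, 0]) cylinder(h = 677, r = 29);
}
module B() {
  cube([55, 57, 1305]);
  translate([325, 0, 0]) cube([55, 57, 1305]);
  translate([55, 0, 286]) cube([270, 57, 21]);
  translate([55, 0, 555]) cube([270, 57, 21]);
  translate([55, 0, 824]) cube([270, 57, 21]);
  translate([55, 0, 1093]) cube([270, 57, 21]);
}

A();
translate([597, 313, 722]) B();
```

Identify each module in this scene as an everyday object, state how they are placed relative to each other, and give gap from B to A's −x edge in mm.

A is a table. B is a ladder. The ladder is on top of the table, centred. The gap from the ladder to the table's −x edge is 597 mm.

The ladder's min-x is at 597; the table's min-x is 0; gap = 597 mm.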